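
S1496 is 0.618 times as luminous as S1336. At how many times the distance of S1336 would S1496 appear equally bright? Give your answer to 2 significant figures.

0.79

Equal flux requires L_S1496/d_S1496² = L_S1336/d_S1336², so d_S1496/d_S1336 = √(L_S1496/L_S1336)
= √(0.618) = 0.7861.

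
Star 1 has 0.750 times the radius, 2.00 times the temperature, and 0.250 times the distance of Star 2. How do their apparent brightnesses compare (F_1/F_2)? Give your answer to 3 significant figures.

144

L_1/L_2 = (R_1/R_2)²(T_1/T_2)⁴ = (0.750)² × (2.00)⁴ = 9.000.
F_1/F_2 = (L_1/L_2)/(d_1/d_2)² = 9.000 / (0.250)² = 144.0.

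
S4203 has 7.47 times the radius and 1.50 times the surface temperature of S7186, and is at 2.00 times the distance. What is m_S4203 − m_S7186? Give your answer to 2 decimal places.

L_S4203/L_S7186 = (7.47)²(1.50)⁴ = 282.5.
F_S4203/F_S7186 = (L_S4203/L_S7186)/(d_S4203/d_S7186)² = 282.5/4.000 = 70.62.
m_S4203 − m_S7186 = −2.5 log₁₀(70.62) = -4.62.

-4.62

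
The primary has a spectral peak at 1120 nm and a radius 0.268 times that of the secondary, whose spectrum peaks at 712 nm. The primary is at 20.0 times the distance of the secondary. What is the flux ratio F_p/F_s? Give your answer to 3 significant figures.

2.93×10^-5

Wien's law: T_p/T_s = λ_s/λ_p = 712/1120 = 0.6357.
L_p/L_s = (R_p/R_s)²(T_p/T_s)⁴ = (0.268)²(0.6357)⁴ = 0.01173.
F_p/F_s = (L_p/L_s)/(d_p/d_s)² = 0.01173/(20.0)² = 2.933×10^-5.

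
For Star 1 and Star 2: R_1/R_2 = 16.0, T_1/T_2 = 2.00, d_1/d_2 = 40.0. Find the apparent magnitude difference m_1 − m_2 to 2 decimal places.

-1.02

L_1/L_2 = (16.0)²(2.00)⁴ = 4096.
F_1/F_2 = (L_1/L_2)/(d_1/d_2)² = 4096/1600 = 2.560.
m_1 − m_2 = −2.5 log₁₀(2.560) = -1.02.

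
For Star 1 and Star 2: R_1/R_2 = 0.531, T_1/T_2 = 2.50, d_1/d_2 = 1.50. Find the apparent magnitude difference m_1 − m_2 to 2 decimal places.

L_1/L_2 = (0.531)²(2.50)⁴ = 11.01.
F_1/F_2 = (L_1/L_2)/(d_1/d_2)² = 11.01/2.250 = 4.895.
m_1 − m_2 = −2.5 log₁₀(4.895) = -1.72.

-1.72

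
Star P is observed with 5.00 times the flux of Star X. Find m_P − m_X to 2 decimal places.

-1.75

m_P − m_X = −2.5 log₁₀(F_P/F_X) = −2.5 log₁₀(5.00) = −2.5 × (0.699) = -1.747.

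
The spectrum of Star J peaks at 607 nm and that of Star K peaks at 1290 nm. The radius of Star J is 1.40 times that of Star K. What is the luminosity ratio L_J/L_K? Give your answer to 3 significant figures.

Wien's law gives T ∝ 1/λ_max, so T_J/T_K = λ_K/λ_J = 1290/607 = 2.125.
Then L ∝ R²T⁴ gives L_J/L_K = (1.40)² × (2.125)⁴ = 1.960 × 20.40 = 39.98.

40.0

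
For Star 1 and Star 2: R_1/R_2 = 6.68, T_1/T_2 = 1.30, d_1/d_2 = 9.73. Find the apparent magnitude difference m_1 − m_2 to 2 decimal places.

L_1/L_2 = (6.68)²(1.30)⁴ = 127.4.
F_1/F_2 = (L_1/L_2)/(d_1/d_2)² = 127.4/94.67 = 1.346.
m_1 − m_2 = −2.5 log₁₀(1.346) = -0.32.

-0.32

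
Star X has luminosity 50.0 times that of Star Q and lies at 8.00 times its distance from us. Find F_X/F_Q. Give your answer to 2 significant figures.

0.78

F = L/(4πd²), so F_X/F_Q = (L_X/L_Q) / (d_X/d_Q)²
= 50.0 / (8.00)² = 50.0 / 64.00 = 0.7812.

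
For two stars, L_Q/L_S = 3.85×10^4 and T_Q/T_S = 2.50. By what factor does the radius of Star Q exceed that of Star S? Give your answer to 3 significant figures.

31.4

L ∝ R²T⁴ gives R ∝ √L / T², so
R_Q/R_S = √(3.85×10^4) / (2.50)² = 196.2 / 6.250 = 31.39.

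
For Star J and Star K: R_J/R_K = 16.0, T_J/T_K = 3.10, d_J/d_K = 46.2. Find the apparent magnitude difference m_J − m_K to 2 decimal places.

L_J/L_K = (16.0)²(3.10)⁴ = 2.364×10^4.
F_J/F_K = (L_J/L_K)/(d_J/d_K)² = 2.364×10^4/2134 = 11.08.
m_J − m_K = −2.5 log₁₀(11.08) = -2.61.

-2.61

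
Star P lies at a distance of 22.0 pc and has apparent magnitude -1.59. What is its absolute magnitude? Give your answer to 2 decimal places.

M = m − 5 log₁₀(d/10 pc) = -1.59 − 5 log₁₀(22.0/10)
  = -1.59 − 5 × 0.342 = -1.59 − 1.71 = -3.30.

-3.30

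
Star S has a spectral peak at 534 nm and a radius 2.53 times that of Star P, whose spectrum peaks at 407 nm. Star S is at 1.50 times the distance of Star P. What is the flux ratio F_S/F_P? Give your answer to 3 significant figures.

Wien's law: T_S/T_P = λ_P/λ_S = 407/534 = 0.7622.
L_S/L_P = (R_S/R_P)²(T_S/T_P)⁴ = (2.53)²(0.7622)⁴ = 2.160.
F_S/F_P = (L_S/L_P)/(d_S/d_P)² = 2.160/(1.50)² = 0.9600.

0.960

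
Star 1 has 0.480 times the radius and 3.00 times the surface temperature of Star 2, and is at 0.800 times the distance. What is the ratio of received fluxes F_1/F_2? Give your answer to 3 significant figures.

29.2

L_1/L_2 = (R_1/R_2)²(T_1/T_2)⁴ = (0.480)² × (3.00)⁴ = 18.66.
F_1/F_2 = (L_1/L_2)/(d_1/d_2)² = 18.66 / (0.800)² = 29.16.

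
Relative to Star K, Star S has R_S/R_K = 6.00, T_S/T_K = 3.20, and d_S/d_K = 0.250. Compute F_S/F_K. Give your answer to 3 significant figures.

L_S/L_K = (R_S/R_K)²(T_S/T_K)⁴ = (6.00)² × (3.20)⁴ = 3775.
F_S/F_K = (L_S/L_K)/(d_S/d_K)² = 3775 / (0.250)² = 6.040×10^4.

6.04×10^4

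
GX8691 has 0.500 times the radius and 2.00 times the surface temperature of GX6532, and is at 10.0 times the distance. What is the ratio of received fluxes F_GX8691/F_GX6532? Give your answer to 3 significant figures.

L_GX8691/L_GX6532 = (R_GX8691/R_GX6532)²(T_GX8691/T_GX6532)⁴ = (0.500)² × (2.00)⁴ = 4.000.
F_GX8691/F_GX6532 = (L_GX8691/L_GX6532)/(d_GX8691/d_GX6532)² = 4.000 / (10.0)² = 0.04000.

0.0400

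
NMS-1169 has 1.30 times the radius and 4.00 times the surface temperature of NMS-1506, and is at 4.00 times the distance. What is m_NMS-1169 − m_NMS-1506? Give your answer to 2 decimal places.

L_NMS-1169/L_NMS-1506 = (1.30)²(4.00)⁴ = 432.6.
F_NMS-1169/F_NMS-1506 = (L_NMS-1169/L_NMS-1506)/(d_NMS-1169/d_NMS-1506)² = 432.6/16.00 = 27.04.
m_NMS-1169 − m_NMS-1506 = −2.5 log₁₀(27.04) = -3.58.

-3.58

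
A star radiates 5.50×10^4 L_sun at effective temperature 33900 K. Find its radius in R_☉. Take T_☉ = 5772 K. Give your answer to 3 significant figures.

6.80 R_☉

R/R_☉ = √(L/L_☉) / (T/T_☉)² = √(5.50×10^4) / (5.873)²
       = 234.5 / 34.49 = 6.799.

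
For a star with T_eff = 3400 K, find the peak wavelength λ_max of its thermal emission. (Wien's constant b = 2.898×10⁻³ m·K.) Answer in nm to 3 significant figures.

852 nm

λ_max = b/T = 2.898×10⁻³ / 3400 = 8.52×10^-7 m = 852.4 nm.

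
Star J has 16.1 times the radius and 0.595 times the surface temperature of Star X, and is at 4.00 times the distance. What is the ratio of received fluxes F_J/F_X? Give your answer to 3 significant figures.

2.03

L_J/L_X = (R_J/R_X)²(T_J/T_X)⁴ = (16.1)² × (0.595)⁴ = 32.49.
F_J/F_X = (L_J/L_X)/(d_J/d_X)² = 32.49 / (4.00)² = 2.030.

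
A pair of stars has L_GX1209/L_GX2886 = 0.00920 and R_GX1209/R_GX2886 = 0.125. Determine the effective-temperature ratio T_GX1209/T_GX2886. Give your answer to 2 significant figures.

0.88

L ∝ R²T⁴ gives T ∝ (L/R²)^(1/4), so
T_GX1209/T_GX2886 = (0.00920 / 0.125²)^(1/4) = (0.5888)^(1/4) = 0.8760.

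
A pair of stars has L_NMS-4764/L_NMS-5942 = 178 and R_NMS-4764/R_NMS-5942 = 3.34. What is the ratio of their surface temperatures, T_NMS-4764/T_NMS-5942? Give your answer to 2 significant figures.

L ∝ R²T⁴ gives T ∝ (L/R²)^(1/4), so
T_NMS-4764/T_NMS-5942 = (178 / 3.34²)^(1/4) = (15.96)^(1/4) = 1.999.

2.0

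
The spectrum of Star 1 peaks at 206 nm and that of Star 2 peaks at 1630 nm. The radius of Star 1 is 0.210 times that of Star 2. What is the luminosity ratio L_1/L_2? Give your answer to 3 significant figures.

Wien's law gives T ∝ 1/λ_max, so T_1/T_2 = λ_2/λ_1 = 1630/206 = 7.913.
Then L ∝ R²T⁴ gives L_1/L_2 = (0.210)² × (7.913)⁴ = 0.04410 × 3920 = 172.9.

173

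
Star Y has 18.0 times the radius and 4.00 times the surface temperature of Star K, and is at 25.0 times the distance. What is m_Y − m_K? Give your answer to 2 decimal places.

-5.31

L_Y/L_K = (18.0)²(4.00)⁴ = 8.294×10^4.
F_Y/F_K = (L_Y/L_K)/(d_Y/d_K)² = 8.294×10^4/625.0 = 132.7.
m_Y − m_K = −2.5 log₁₀(132.7) = -5.31.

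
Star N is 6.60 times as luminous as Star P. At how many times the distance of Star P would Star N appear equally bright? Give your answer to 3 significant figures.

Equal flux requires L_N/d_N² = L_P/d_P², so d_N/d_P = √(L_N/L_P)
= √(6.60) = 2.569.

2.57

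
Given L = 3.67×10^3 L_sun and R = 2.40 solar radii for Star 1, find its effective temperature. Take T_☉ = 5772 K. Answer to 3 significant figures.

2.90×10^4 K

T/T_☉ = (L/L_☉)^(1/4) / (R/R_☉)^(1/2)
T = 5772 × (3.67×10^3)^(1/4) / √(2.40) = 5772 × 7.783 / 1.549 = 2.900×10^4 K.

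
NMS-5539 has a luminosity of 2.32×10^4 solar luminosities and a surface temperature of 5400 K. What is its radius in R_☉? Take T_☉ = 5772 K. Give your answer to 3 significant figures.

174 R_☉

R/R_☉ = √(L/L_☉) / (T/T_☉)² = √(2.32×10^4) / (0.9356)²
       = 152.3 / 0.8753 = 174.0.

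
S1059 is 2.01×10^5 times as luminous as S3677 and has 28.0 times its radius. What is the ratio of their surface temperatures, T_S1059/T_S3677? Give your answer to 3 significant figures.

L ∝ R²T⁴ gives T ∝ (L/R²)^(1/4), so
T_S1059/T_S3677 = (2.01×10^5 / 28.0²)^(1/4) = (256.4)^(1/4) = 4.001.

4.00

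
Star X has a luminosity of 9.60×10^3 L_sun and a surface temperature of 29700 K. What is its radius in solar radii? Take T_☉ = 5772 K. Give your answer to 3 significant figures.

3.70 solar radii

R/R_☉ = √(L/L_☉) / (T/T_☉)² = √(9.60×10^3) / (5.146)²
       = 97.98 / 26.48 = 3.701.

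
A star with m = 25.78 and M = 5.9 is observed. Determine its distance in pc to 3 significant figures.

m − M = 5 log₁₀(d/10 pc)
25.78 − (5.9) = 19.88 = 5 log₁₀(d/10)
d = 10 × 10^(19.88/5) = 10 × 10^3.976 = 9.462×10^4 pc.

9.46×10^4 pc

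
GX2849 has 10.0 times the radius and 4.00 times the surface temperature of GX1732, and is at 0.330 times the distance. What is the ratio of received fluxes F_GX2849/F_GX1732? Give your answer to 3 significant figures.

2.35×10^5

L_GX2849/L_GX1732 = (R_GX2849/R_GX1732)²(T_GX2849/T_GX1732)⁴ = (10.0)² × (4.00)⁴ = 2.560×10^4.
F_GX2849/F_GX1732 = (L_GX2849/L_GX1732)/(d_GX2849/d_GX1732)² = 2.560×10^4 / (0.330)² = 2.351×10^5.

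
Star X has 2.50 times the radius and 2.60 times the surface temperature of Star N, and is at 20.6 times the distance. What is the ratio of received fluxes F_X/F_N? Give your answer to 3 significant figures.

0.673

L_X/L_N = (R_X/R_N)²(T_X/T_N)⁴ = (2.50)² × (2.60)⁴ = 285.6.
F_X/F_N = (L_X/L_N)/(d_X/d_N)² = 285.6 / (20.6)² = 0.6730.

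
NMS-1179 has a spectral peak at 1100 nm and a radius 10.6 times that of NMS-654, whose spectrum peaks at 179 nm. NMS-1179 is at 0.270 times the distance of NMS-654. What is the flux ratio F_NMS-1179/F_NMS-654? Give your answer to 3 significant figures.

1.08

Wien's law: T_NMS-1179/T_NMS-654 = λ_NMS-654/λ_NMS-1179 = 179/1100 = 0.1627.
L_NMS-1179/L_NMS-654 = (R_NMS-1179/R_NMS-654)²(T_NMS-1179/T_NMS-654)⁴ = (10.6)²(0.1627)⁴ = 0.07879.
F_NMS-1179/F_NMS-654 = (L_NMS-1179/L_NMS-654)/(d_NMS-1179/d_NMS-654)² = 0.07879/(0.270)² = 1.081.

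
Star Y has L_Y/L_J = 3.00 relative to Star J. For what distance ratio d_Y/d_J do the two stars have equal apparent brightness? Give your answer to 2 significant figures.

Equal flux requires L_Y/d_Y² = L_J/d_J², so d_Y/d_J = √(L_Y/L_J)
= √(3.00) = 1.732.

1.7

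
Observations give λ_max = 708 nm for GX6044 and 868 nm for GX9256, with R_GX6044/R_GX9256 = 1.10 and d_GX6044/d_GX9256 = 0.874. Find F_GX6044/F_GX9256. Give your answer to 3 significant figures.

3.58

Wien's law: T_GX6044/T_GX9256 = λ_GX9256/λ_GX6044 = 868/708 = 1.226.
L_GX6044/L_GX9256 = (R_GX6044/R_GX9256)²(T_GX6044/T_GX9256)⁴ = (1.10)²(1.226)⁴ = 2.734.
F_GX6044/F_GX9256 = (L_GX6044/L_GX9256)/(d_GX6044/d_GX9256)² = 2.734/(0.874)² = 3.579.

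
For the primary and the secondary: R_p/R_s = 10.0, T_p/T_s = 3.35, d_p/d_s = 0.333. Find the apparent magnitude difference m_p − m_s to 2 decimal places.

-12.64

L_p/L_s = (10.0)²(3.35)⁴ = 1.259×10^4.
F_p/F_s = (L_p/L_s)/(d_p/d_s)² = 1.259×10^4/0.1109 = 1.136×10^5.
m_p − m_s = −2.5 log₁₀(1.136×10^5) = -12.64.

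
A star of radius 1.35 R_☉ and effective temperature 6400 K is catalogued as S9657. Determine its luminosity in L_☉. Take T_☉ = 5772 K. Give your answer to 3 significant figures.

L/L_☉ = (R/R_☉)² (T/T_☉)⁴ = (1.35)² × (6400/5772)⁴
       = 1.823 × (1.109)⁴ = 1.823 × 1.512 = 2.755.

2.75 L_☉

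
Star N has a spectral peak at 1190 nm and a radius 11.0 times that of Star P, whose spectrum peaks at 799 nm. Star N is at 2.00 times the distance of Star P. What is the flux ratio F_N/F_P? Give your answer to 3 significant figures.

Wien's law: T_N/T_P = λ_P/λ_N = 799/1190 = 0.6714.
L_N/L_P = (R_N/R_P)²(T_N/T_P)⁴ = (11.0)²(0.6714)⁴ = 24.59.
F_N/F_P = (L_N/L_P)/(d_N/d_P)² = 24.59/(2.00)² = 6.148.

6.15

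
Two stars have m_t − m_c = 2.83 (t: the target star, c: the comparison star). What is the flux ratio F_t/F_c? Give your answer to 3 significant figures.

0.0738

F_t/F_c = 10^(−(m_t − m_c)/2.5) = 10^(-2.83/2.5) = 10^-1.132 = 0.07379.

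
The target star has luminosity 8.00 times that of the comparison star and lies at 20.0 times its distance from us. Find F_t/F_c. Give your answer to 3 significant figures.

0.0200

F = L/(4πd²), so F_t/F_c = (L_t/L_c) / (d_t/d_c)²
= 8.00 / (20.0)² = 8.00 / 400.0 = 0.02000.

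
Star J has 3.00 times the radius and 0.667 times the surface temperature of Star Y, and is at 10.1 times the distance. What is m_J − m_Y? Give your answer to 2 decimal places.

L_J/L_Y = (3.00)²(0.667)⁴ = 1.781.
F_J/F_Y = (L_J/L_Y)/(d_J/d_Y)² = 1.781/102.0 = 0.01746.
m_J − m_Y = −2.5 log₁₀(0.01746) = 4.39.

4.39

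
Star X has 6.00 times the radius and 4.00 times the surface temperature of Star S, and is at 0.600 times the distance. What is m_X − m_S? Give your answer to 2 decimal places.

L_X/L_S = (6.00)²(4.00)⁴ = 9216.
F_X/F_S = (L_X/L_S)/(d_X/d_S)² = 9216/0.3600 = 2.560×10^4.
m_X − m_S = −2.5 log₁₀(2.560×10^4) = -11.02.

-11.02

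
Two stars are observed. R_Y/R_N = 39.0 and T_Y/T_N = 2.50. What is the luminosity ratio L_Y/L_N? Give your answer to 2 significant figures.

5.9×10^4

From the Stefan–Boltzmann law, L ∝ R²T⁴, so
L_Y/L_N = (R_Y/R_N)² (T_Y/T_N)⁴ = (39.0)² × (2.50)⁴ = 1521 × 39.06 = 5.941×10^4.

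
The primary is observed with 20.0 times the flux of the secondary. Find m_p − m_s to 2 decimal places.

m_p − m_s = −2.5 log₁₀(F_p/F_s) = −2.5 log₁₀(20.0) = −2.5 × (1.301) = -3.253.

-3.25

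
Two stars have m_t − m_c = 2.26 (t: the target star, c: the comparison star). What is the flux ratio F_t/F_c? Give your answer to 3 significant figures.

0.125

F_t/F_c = 10^(−(m_t − m_c)/2.5) = 10^(-2.26/2.5) = 10^-0.904 = 0.1247.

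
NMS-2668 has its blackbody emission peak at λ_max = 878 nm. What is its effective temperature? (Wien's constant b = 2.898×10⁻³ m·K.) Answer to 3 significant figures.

T = b/λ_max = 2.898×10⁻³ / (878×10⁻⁹) = 3301 K.

3.30×10^3 K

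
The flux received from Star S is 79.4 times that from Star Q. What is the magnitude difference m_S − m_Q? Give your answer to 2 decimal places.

m_S − m_Q = −2.5 log₁₀(F_S/F_Q) = −2.5 log₁₀(79.4) = −2.5 × (1.900) = -4.750.

-4.75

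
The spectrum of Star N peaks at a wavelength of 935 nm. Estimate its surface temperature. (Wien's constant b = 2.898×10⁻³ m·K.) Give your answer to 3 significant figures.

3.10×10^3 K

T = b/λ_max = 2.898×10⁻³ / (935×10⁻⁹) = 3099 K.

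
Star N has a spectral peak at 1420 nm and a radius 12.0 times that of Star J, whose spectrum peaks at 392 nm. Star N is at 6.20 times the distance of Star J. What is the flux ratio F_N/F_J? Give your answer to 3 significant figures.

0.0218

Wien's law: T_N/T_J = λ_J/λ_N = 392/1420 = 0.2761.
L_N/L_J = (R_N/R_J)²(T_N/T_J)⁴ = (12.0)²(0.2761)⁴ = 0.8363.
F_N/F_J = (L_N/L_J)/(d_N/d_J)² = 0.8363/(6.20)² = 0.02176.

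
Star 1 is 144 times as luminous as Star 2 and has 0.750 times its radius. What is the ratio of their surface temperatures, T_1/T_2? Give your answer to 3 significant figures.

4.00

L ∝ R²T⁴ gives T ∝ (L/R²)^(1/4), so
T_1/T_2 = (144 / 0.750²)^(1/4) = (256.0)^(1/4) = 4.000.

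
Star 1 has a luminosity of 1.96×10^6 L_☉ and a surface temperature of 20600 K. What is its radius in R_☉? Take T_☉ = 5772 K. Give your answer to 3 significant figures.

R/R_☉ = √(L/L_☉) / (T/T_☉)² = √(1.96×10^6) / (3.569)²
       = 1400 / 12.74 = 109.9.

110 R_☉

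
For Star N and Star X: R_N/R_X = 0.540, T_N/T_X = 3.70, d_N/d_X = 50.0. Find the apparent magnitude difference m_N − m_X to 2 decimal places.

4.15

L_N/L_X = (0.540)²(3.70)⁴ = 54.65.
F_N/F_X = (L_N/L_X)/(d_N/d_X)² = 54.65/2500 = 0.02186.
m_N − m_X = −2.5 log₁₀(0.02186) = 4.15.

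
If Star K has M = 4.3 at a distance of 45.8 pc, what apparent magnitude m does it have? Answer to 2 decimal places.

7.60

m = M + 5 log₁₀(d/10 pc) = 4.3 + 5 log₁₀(45.8/10)
  = 4.3 + 5 × 0.661 = 4.3 + 3.30 = 7.60.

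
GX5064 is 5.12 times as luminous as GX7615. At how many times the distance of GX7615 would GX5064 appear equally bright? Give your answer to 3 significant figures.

Equal flux requires L_GX5064/d_GX5064² = L_GX7615/d_GX7615², so d_GX5064/d_GX7615 = √(L_GX5064/L_GX7615)
= √(5.12) = 2.263.

2.26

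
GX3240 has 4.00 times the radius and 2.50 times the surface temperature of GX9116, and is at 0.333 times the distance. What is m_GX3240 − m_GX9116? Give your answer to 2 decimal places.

-9.38

L_GX3240/L_GX9116 = (4.00)²(2.50)⁴ = 625.0.
F_GX3240/F_GX9116 = (L_GX3240/L_GX9116)/(d_GX3240/d_GX9116)² = 625.0/0.1109 = 5636.
m_GX3240 − m_GX9116 = −2.5 log₁₀(5636) = -9.38.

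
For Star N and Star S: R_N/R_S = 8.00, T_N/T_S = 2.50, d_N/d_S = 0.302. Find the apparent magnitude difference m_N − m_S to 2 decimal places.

L_N/L_S = (8.00)²(2.50)⁴ = 2500.
F_N/F_S = (L_N/L_S)/(d_N/d_S)² = 2500/0.09120 = 2.741×10^4.
m_N − m_S = −2.5 log₁₀(2.741×10^4) = -11.09.

-11.09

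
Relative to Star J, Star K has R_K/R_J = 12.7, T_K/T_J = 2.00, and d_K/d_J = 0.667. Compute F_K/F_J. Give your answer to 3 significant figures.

L_K/L_J = (R_K/R_J)²(T_K/T_J)⁴ = (12.7)² × (2.00)⁴ = 2581.
F_K/F_J = (L_K/L_J)/(d_K/d_J)² = 2581 / (0.667)² = 5801.

5.80×10^3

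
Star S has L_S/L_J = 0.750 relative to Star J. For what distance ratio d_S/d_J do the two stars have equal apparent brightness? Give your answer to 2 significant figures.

0.87

Equal flux requires L_S/d_S² = L_J/d_J², so d_S/d_J = √(L_S/L_J)
= √(0.750) = 0.8660.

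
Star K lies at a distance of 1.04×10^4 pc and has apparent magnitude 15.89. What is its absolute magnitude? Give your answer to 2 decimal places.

0.80

M = m − 5 log₁₀(d/10 pc) = 15.89 − 5 log₁₀(1.04×10^4/10)
  = 15.89 − 5 × 3.017 = 15.89 − 15.09 = 0.80.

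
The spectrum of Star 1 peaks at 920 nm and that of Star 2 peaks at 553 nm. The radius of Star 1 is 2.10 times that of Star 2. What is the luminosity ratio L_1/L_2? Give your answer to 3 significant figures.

0.576

Wien's law gives T ∝ 1/λ_max, so T_1/T_2 = λ_2/λ_1 = 553/920 = 0.6011.
Then L ∝ R²T⁴ gives L_1/L_2 = (2.10)² × (0.6011)⁴ = 4.410 × 0.1305 = 0.5757.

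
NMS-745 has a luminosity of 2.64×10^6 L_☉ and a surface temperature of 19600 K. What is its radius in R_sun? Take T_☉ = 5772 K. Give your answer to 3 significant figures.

141 R_sun

R/R_☉ = √(L/L_☉) / (T/T_☉)² = √(2.64×10^6) / (3.396)²
       = 1625 / 11.53 = 140.9.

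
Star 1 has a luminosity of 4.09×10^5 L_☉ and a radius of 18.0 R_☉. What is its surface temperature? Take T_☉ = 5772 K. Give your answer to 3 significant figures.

T/T_☉ = (L/L_☉)^(1/4) / (R/R_☉)^(1/2)
T = 5772 × (4.09×10^5)^(1/4) / √(18.0) = 5772 × 25.29 / 4.243 = 3.440×10^4 K.

3.44×10^4 K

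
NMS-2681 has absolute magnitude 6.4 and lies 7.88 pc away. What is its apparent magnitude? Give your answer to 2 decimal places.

5.88

m = M + 5 log₁₀(d/10 pc) = 6.4 + 5 log₁₀(7.88/10)
  = 6.4 + 5 × -0.103 = 6.4 + -0.52 = 5.88.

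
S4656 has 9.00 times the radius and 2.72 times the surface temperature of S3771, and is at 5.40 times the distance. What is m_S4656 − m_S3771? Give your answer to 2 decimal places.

-5.45

L_S4656/L_S3771 = (9.00)²(2.72)⁴ = 4434.
F_S4656/F_S3771 = (L_S4656/L_S3771)/(d_S4656/d_S3771)² = 4434/29.16 = 152.0.
m_S4656 − m_S3771 = −2.5 log₁₀(152.0) = -5.45.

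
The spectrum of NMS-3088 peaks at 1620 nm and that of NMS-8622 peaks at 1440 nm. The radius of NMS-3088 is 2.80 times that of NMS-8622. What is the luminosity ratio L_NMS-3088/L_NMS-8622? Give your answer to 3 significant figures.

Wien's law gives T ∝ 1/λ_max, so T_NMS-3088/T_NMS-8622 = λ_NMS-8622/λ_NMS-3088 = 1440/1620 = 0.8889.
Then L ∝ R²T⁴ gives L_NMS-3088/L_NMS-8622 = (2.80)² × (0.8889)⁴ = 7.840 × 0.6243 = 4.894.

4.89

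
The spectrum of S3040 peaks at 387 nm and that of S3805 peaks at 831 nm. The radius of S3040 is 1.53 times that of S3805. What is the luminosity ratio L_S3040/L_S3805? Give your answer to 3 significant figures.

49.8

Wien's law gives T ∝ 1/λ_max, so T_S3040/T_S3805 = λ_S3805/λ_S3040 = 831/387 = 2.147.
Then L ∝ R²T⁴ gives L_S3040/L_S3805 = (1.53)² × (2.147)⁴ = 2.341 × 21.26 = 49.77.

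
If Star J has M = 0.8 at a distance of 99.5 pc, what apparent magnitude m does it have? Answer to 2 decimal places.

5.79

m = M + 5 log₁₀(d/10 pc) = 0.8 + 5 log₁₀(99.5/10)
  = 0.8 + 5 × 0.998 = 0.8 + 4.99 = 5.79.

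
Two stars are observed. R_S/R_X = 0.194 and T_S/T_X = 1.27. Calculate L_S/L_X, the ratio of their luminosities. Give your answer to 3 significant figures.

0.0979

From the Stefan–Boltzmann law, L ∝ R²T⁴, so
L_S/L_X = (R_S/R_X)² (T_S/T_X)⁴ = (0.194)² × (1.27)⁴ = 0.03764 × 2.601 = 0.09791.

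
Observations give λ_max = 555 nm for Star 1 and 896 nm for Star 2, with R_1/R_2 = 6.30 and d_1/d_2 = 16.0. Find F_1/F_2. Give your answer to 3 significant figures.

Wien's law: T_1/T_2 = λ_2/λ_1 = 896/555 = 1.614.
L_1/L_2 = (R_1/R_2)²(T_1/T_2)⁴ = (6.30)²(1.614)⁴ = 269.6.
F_1/F_2 = (L_1/L_2)/(d_1/d_2)² = 269.6/(16.0)² = 1.053.

1.05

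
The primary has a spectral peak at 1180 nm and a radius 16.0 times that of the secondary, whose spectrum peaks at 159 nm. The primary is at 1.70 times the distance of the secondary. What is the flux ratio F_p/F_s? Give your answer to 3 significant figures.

0.0292

Wien's law: T_p/T_s = λ_s/λ_p = 159/1180 = 0.1347.
L_p/L_s = (R_p/R_s)²(T_p/T_s)⁴ = (16.0)²(0.1347)⁴ = 0.08439.
F_p/F_s = (L_p/L_s)/(d_p/d_s)² = 0.08439/(1.70)² = 0.02920.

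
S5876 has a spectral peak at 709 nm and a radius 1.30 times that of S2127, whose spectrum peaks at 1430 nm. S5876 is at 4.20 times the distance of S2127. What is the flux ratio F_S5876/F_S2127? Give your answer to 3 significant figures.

1.59

Wien's law: T_S5876/T_S2127 = λ_S2127/λ_S5876 = 1430/709 = 2.017.
L_S5876/L_S2127 = (R_S5876/R_S2127)²(T_S5876/T_S2127)⁴ = (1.30)²(2.017)⁴ = 27.97.
F_S5876/F_S2127 = (L_S5876/L_S2127)/(d_S5876/d_S2127)² = 27.97/(4.20)² = 1.585.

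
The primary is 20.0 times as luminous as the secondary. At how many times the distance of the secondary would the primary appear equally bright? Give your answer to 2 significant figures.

4.5

Equal flux requires L_p/d_p² = L_s/d_s², so d_p/d_s = √(L_p/L_s)
= √(20.0) = 4.472.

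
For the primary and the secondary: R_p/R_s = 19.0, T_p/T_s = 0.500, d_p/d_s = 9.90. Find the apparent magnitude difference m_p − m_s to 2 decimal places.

1.59

L_p/L_s = (19.0)²(0.500)⁴ = 22.56.
F_p/F_s = (L_p/L_s)/(d_p/d_s)² = 22.56/98.01 = 0.2302.
m_p − m_s = −2.5 log₁₀(0.2302) = 1.59.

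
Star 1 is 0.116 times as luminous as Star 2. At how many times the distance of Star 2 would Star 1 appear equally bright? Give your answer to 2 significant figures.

0.34

Equal flux requires L_1/d_1² = L_2/d_2², so d_1/d_2 = √(L_1/L_2)
= √(0.116) = 0.3406.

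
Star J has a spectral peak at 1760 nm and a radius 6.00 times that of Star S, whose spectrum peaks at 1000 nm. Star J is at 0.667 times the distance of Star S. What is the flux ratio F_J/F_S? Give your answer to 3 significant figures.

8.43

Wien's law: T_J/T_S = λ_S/λ_J = 1000/1760 = 0.5682.
L_J/L_S = (R_J/R_S)²(T_J/T_S)⁴ = (6.00)²(0.5682)⁴ = 3.752.
F_J/F_S = (L_J/L_S)/(d_J/d_S)² = 3.752/(0.667)² = 8.433.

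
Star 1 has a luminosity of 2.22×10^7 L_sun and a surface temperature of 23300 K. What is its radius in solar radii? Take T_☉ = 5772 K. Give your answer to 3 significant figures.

R/R_☉ = √(L/L_☉) / (T/T_☉)² = √(2.22×10^7) / (4.037)²
       = 4712 / 16.30 = 289.1.

289 solar radii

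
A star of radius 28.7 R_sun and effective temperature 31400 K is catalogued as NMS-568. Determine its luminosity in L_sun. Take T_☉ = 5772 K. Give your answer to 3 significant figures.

7.21×10^5 L_sun

L/L_☉ = (R/R_☉)² (T/T_☉)⁴ = (28.7)² × (31400/5772)⁴
       = 823.7 × (5.440)⁴ = 823.7 × 875.8 = 7.214×10^5.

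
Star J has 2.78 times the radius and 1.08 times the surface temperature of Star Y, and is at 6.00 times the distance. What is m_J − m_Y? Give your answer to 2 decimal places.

L_J/L_Y = (2.78)²(1.08)⁴ = 10.51.
F_J/F_Y = (L_J/L_Y)/(d_J/d_Y)² = 10.51/36.00 = 0.2921.
m_J − m_Y = −2.5 log₁₀(0.2921) = 1.34.

1.34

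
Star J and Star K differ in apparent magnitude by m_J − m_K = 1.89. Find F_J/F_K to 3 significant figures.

F_J/F_K = 10^(−(m_J − m_K)/2.5) = 10^(-1.89/2.5) = 10^-0.756 = 0.1754.

0.175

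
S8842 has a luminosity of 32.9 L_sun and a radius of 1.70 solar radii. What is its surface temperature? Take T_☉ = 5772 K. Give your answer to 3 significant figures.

T/T_☉ = (L/L_☉)^(1/4) / (R/R_☉)^(1/2)
T = 5772 × (32.9)^(1/4) / √(1.70) = 5772 × 2.395 / 1.304 = 1.060×10^4 K.

1.06×10^4 K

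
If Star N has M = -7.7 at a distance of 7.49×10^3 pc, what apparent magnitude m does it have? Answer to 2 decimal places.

m = M + 5 log₁₀(d/10 pc) = -7.7 + 5 log₁₀(7.49×10^3/10)
  = -7.7 + 5 × 2.874 = -7.7 + 14.37 = 6.67.

6.67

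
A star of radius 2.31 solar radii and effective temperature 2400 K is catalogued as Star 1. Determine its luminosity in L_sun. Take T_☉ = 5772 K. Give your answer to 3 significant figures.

0.160 L_sun

L/L_☉ = (R/R_☉)² (T/T_☉)⁴ = (2.31)² × (2400/5772)⁴
       = 5.336 × (0.4158)⁴ = 5.336 × 0.02989 = 0.1595.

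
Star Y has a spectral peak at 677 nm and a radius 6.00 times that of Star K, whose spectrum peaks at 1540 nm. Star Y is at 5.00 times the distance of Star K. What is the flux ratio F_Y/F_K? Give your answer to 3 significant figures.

Wien's law: T_Y/T_K = λ_K/λ_Y = 1540/677 = 2.275.
L_Y/L_K = (R_Y/R_K)²(T_Y/T_K)⁴ = (6.00)²(2.275)⁴ = 963.9.
F_Y/F_K = (L_Y/L_K)/(d_Y/d_K)² = 963.9/(5.00)² = 38.56.

38.6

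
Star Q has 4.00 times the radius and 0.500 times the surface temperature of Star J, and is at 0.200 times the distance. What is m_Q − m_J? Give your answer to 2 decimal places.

L_Q/L_J = (4.00)²(0.500)⁴ = 1.000.
F_Q/F_J = (L_Q/L_J)/(d_Q/d_J)² = 1.000/0.04000 = 25.00.
m_Q − m_J = −2.5 log₁₀(25.00) = -3.49.

-3.49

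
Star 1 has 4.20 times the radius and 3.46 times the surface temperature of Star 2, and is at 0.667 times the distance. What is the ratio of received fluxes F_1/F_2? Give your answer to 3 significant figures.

5.68×10^3

L_1/L_2 = (R_1/R_2)²(T_1/T_2)⁴ = (4.20)² × (3.46)⁴ = 2528.
F_1/F_2 = (L_1/L_2)/(d_1/d_2)² = 2528 / (0.667)² = 5683.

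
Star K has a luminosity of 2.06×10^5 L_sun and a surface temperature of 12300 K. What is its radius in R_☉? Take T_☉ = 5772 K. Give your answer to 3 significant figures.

99.9 R_☉

R/R_☉ = √(L/L_☉) / (T/T_☉)² = √(2.06×10^5) / (2.131)²
       = 453.9 / 4.541 = 99.95.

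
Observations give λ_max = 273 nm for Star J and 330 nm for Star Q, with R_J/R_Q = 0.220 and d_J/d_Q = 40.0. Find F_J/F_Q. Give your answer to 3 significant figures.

6.46×10^-5

Wien's law: T_J/T_Q = λ_Q/λ_J = 330/273 = 1.209.
L_J/L_Q = (R_J/R_Q)²(T_J/T_Q)⁴ = (0.220)²(1.209)⁴ = 0.1033.
F_J/F_Q = (L_J/L_Q)/(d_J/d_Q)² = 0.1033/(40.0)² = 6.458×10^-5.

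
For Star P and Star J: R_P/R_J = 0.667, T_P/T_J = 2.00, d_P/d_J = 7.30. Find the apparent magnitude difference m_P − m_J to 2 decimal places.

L_P/L_J = (0.667)²(2.00)⁴ = 7.118.
F_P/F_J = (L_P/L_J)/(d_P/d_J)² = 7.118/53.29 = 0.1336.
m_P − m_J = −2.5 log₁₀(0.1336) = 2.19.

2.19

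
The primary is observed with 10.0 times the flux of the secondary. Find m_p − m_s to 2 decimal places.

m_p − m_s = −2.5 log₁₀(F_p/F_s) = −2.5 log₁₀(10.0) = −2.5 × (1.000) = -2.500.

-2.50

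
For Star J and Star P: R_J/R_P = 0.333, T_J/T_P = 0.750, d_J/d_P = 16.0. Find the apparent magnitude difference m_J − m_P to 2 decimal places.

9.66

L_J/L_P = (0.333)²(0.750)⁴ = 0.03509.
F_J/F_P = (L_J/L_P)/(d_J/d_P)² = 0.03509/256.0 = 1.371×10^-4.
m_J − m_P = −2.5 log₁₀(1.371×10^-4) = 9.66.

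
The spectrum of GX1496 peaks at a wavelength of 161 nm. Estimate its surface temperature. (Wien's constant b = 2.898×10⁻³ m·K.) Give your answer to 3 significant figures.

1.80×10^4 K

T = b/λ_max = 2.898×10⁻³ / (161×10⁻⁹) = 1.800×10^4 K.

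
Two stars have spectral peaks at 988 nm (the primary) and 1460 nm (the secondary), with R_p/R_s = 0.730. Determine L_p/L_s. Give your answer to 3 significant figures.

2.54

Wien's law gives T ∝ 1/λ_max, so T_p/T_s = λ_s/λ_p = 1460/988 = 1.478.
Then L ∝ R²T⁴ gives L_p/L_s = (0.730)² × (1.478)⁴ = 0.5329 × 4.769 = 2.541.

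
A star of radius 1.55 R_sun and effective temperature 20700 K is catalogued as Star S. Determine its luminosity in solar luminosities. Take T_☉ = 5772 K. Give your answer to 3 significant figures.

397 solar luminosities

L/L_☉ = (R/R_☉)² (T/T_☉)⁴ = (1.55)² × (20700/5772)⁴
       = 2.403 × (3.586)⁴ = 2.403 × 165.4 = 397.4.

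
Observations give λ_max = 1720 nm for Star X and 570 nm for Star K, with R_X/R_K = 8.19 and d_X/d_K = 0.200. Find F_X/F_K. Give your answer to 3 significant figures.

20.2

Wien's law: T_X/T_K = λ_K/λ_X = 570/1720 = 0.3314.
L_X/L_K = (R_X/R_K)²(T_X/T_K)⁴ = (8.19)²(0.3314)⁴ = 0.8090.
F_X/F_K = (L_X/L_K)/(d_X/d_K)² = 0.8090/(0.200)² = 20.23.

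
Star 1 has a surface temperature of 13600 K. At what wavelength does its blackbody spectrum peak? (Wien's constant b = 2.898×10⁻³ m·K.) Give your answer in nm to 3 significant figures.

213 nm

λ_max = b/T = 2.898×10⁻³ / 13600 = 2.13×10^-7 m = 213.1 nm.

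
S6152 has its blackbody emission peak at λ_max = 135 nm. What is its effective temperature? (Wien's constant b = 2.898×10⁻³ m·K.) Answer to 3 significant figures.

T = b/λ_max = 2.898×10⁻³ / (135×10⁻⁹) = 2.147×10^4 K.

2.15×10^4 K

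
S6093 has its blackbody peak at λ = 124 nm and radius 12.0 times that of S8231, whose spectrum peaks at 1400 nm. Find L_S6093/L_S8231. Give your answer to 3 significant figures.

2.34×10^6

Wien's law gives T ∝ 1/λ_max, so T_S6093/T_S8231 = λ_S8231/λ_S6093 = 1400/124 = 11.29.
Then L ∝ R²T⁴ gives L_S6093/L_S8231 = (12.0)² × (11.29)⁴ = 144.0 × 1.625×10^4 = 2.340×10^6.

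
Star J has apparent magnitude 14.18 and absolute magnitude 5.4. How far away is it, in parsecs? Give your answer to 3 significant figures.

m − M = 5 log₁₀(d/10 pc)
14.18 − (5.4) = 8.78 = 5 log₁₀(d/10)
d = 10 × 10^(8.78/5) = 10 × 10^1.756 = 570.2 pc.

570 pc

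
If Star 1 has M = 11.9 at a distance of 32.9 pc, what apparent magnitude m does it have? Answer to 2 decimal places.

m = M + 5 log₁₀(d/10 pc) = 11.9 + 5 log₁₀(32.9/10)
  = 11.9 + 5 × 0.517 = 11.9 + 2.59 = 14.49.

14.49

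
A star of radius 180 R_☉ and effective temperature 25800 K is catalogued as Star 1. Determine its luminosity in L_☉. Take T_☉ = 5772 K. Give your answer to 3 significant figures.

L/L_☉ = (R/R_☉)² (T/T_☉)⁴ = (180)² × (25800/5772)⁴
       = 3.240×10^4 × (4.470)⁴ = 3.240×10^4 × 399.2 = 1.293×10^7.

1.29×10^7 L_☉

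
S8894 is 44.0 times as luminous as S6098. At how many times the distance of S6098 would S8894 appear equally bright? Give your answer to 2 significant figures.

6.6

Equal flux requires L_S8894/d_S8894² = L_S6098/d_S6098², so d_S8894/d_S6098 = √(L_S8894/L_S6098)
= √(44.0) = 6.633.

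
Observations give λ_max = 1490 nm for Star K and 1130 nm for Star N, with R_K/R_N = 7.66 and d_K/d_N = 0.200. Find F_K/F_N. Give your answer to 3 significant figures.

Wien's law: T_K/T_N = λ_N/λ_K = 1130/1490 = 0.7584.
L_K/L_N = (R_K/R_N)²(T_K/T_N)⁴ = (7.66)²(0.7584)⁴ = 19.41.
F_K/F_N = (L_K/L_N)/(d_K/d_N)² = 19.41/(0.200)² = 485.3.

485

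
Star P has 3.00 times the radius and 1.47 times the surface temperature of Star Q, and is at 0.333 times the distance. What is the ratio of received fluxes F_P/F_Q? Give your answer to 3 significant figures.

L_P/L_Q = (R_P/R_Q)²(T_P/T_Q)⁴ = (3.00)² × (1.47)⁴ = 42.03.
F_P/F_Q = (L_P/L_Q)/(d_P/d_Q)² = 42.03 / (0.333)² = 379.0.

379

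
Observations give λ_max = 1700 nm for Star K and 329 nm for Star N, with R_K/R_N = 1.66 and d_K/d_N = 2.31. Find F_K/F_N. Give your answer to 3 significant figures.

7.24×10^-4

Wien's law: T_K/T_N = λ_N/λ_K = 329/1700 = 0.1935.
L_K/L_N = (R_K/R_N)²(T_K/T_N)⁴ = (1.66)²(0.1935)⁴ = 0.003865.
F_K/F_N = (L_K/L_N)/(d_K/d_N)² = 0.003865/(2.31)² = 7.244×10^-4.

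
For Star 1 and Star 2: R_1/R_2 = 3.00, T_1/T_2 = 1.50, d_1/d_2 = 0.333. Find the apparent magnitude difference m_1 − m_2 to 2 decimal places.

L_1/L_2 = (3.00)²(1.50)⁴ = 45.56.
F_1/F_2 = (L_1/L_2)/(d_1/d_2)² = 45.56/0.1109 = 410.9.
m_1 − m_2 = −2.5 log₁₀(410.9) = -6.53.

-6.53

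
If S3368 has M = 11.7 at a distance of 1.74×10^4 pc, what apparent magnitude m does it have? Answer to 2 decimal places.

27.90

m = M + 5 log₁₀(d/10 pc) = 11.7 + 5 log₁₀(1.74×10^4/10)
  = 11.7 + 5 × 3.241 = 11.7 + 16.20 = 27.90.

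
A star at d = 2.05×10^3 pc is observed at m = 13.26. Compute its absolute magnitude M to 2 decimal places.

1.70

M = m − 5 log₁₀(d/10 pc) = 13.26 − 5 log₁₀(2.05×10^3/10)
  = 13.26 − 5 × 2.312 = 13.26 − 11.56 = 1.70.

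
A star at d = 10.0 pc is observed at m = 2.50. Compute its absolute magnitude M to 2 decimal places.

M = m − 5 log₁₀(d/10 pc) = 2.50 − 5 log₁₀(10.0/10)
  = 2.50 − 5 × 0.000 = 2.50 − 0.00 = 2.50.

2.50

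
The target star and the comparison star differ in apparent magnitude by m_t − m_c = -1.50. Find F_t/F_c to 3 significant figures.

F_t/F_c = 10^(−(m_t − m_c)/2.5) = 10^(1.50/2.5) = 10^0.600 = 3.981.

3.98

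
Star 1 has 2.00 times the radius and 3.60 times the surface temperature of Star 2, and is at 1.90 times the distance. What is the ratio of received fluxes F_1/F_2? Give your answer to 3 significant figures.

L_1/L_2 = (R_1/R_2)²(T_1/T_2)⁴ = (2.00)² × (3.60)⁴ = 671.8.
F_1/F_2 = (L_1/L_2)/(d_1/d_2)² = 671.8 / (1.90)² = 186.1.

186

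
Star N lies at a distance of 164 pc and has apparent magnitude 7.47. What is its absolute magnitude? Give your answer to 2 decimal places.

M = m − 5 log₁₀(d/10 pc) = 7.47 − 5 log₁₀(164/10)
  = 7.47 − 5 × 1.215 = 7.47 − 6.07 = 1.40.

1.40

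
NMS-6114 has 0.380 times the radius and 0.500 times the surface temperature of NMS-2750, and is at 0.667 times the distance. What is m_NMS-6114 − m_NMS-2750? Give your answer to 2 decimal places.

4.23

L_NMS-6114/L_NMS-2750 = (0.380)²(0.500)⁴ = 0.009025.
F_NMS-6114/F_NMS-2750 = (L_NMS-6114/L_NMS-2750)/(d_NMS-6114/d_NMS-2750)² = 0.009025/0.4449 = 0.02029.
m_NMS-6114 − m_NMS-2750 = −2.5 log₁₀(0.02029) = 4.23.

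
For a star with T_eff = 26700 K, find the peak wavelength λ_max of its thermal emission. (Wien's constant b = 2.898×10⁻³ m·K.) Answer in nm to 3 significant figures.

109 nm

λ_max = b/T = 2.898×10⁻³ / 26700 = 1.09×10^-7 m = 108.5 nm.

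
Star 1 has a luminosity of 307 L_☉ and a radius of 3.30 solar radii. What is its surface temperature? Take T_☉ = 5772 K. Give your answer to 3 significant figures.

1.33×10^4 K

T/T_☉ = (L/L_☉)^(1/4) / (R/R_☉)^(1/2)
T = 5772 × (307)^(1/4) / √(3.30) = 5772 × 4.186 / 1.817 = 1.330×10^4 K.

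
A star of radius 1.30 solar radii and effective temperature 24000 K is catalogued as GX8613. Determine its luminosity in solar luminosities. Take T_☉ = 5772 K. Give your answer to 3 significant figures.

L/L_☉ = (R/R_☉)² (T/T_☉)⁴ = (1.30)² × (24000/5772)⁴
       = 1.690 × (4.158)⁴ = 1.690 × 298.9 = 505.2.

505 solar luminosities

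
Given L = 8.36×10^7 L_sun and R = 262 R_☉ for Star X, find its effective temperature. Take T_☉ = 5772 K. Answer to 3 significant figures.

T/T_☉ = (L/L_☉)^(1/4) / (R/R_☉)^(1/2)
T = 5772 × (8.36×10^7)^(1/4) / √(262) = 5772 × 95.62 / 16.19 = 3.410×10^4 K.

3.41×10^4 K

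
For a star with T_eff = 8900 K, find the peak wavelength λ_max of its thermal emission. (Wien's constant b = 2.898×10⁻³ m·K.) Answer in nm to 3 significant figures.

λ_max = b/T = 2.898×10⁻³ / 8900 = 3.26×10^-7 m = 325.6 nm.

326 nm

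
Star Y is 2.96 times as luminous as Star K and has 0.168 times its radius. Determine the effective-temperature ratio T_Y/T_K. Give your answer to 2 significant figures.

3.2

L ∝ R²T⁴ gives T ∝ (L/R²)^(1/4), so
T_Y/T_K = (2.96 / 0.168²)^(1/4) = (104.9)^(1/4) = 3.200.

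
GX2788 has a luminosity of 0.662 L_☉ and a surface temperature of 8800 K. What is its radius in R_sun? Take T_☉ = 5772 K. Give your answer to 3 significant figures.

0.350 R_sun

R/R_☉ = √(L/L_☉) / (T/T_☉)² = √(0.662) / (1.525)²
       = 0.8136 / 2.324 = 0.3500.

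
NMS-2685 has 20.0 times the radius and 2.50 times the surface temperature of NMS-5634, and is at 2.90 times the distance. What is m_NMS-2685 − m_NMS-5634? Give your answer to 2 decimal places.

L_NMS-2685/L_NMS-5634 = (20.0)²(2.50)⁴ = 1.562×10^4.
F_NMS-2685/F_NMS-5634 = (L_NMS-2685/L_NMS-5634)/(d_NMS-2685/d_NMS-5634)² = 1.562×10^4/8.410 = 1858.
m_NMS-2685 − m_NMS-5634 = −2.5 log₁₀(1858) = -8.17.

-8.17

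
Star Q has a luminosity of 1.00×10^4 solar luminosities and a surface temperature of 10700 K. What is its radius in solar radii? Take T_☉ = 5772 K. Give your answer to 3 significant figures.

29.1 solar radii

R/R_☉ = √(L/L_☉) / (T/T_☉)² = √(1.00×10^4) / (1.854)²
       = 100.0 / 3.436 = 29.10.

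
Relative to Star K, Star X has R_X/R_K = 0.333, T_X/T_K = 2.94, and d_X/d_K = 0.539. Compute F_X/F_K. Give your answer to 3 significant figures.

L_X/L_K = (R_X/R_K)²(T_X/T_K)⁴ = (0.333)² × (2.94)⁴ = 8.285.
F_X/F_K = (L_X/L_K)/(d_X/d_K)² = 8.285 / (0.539)² = 28.52.

28.5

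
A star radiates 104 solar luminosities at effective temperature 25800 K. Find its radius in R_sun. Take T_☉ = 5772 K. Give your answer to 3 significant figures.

0.510 R_sun

R/R_☉ = √(L/L_☉) / (T/T_☉)² = √(104) / (4.470)²
       = 10.20 / 19.98 = 0.5104.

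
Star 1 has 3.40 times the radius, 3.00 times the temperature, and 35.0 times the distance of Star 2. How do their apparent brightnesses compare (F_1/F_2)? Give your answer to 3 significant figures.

L_1/L_2 = (R_1/R_2)²(T_1/T_2)⁴ = (3.40)² × (3.00)⁴ = 936.4.
F_1/F_2 = (L_1/L_2)/(d_1/d_2)² = 936.4 / (35.0)² = 0.7644.

0.764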